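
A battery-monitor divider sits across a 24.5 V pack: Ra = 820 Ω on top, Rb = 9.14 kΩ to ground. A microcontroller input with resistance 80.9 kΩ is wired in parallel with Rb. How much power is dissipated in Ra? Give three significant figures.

Total resistance from the source is Ra + (Rb‖R_L) = 9032 Ω, so I = 24.5/9032 Ω = 2.713 mA.
P = I²·Ra = (2.713 mA)² × 820 Ω = 6.03 mW.

P ≈ 6.03 mW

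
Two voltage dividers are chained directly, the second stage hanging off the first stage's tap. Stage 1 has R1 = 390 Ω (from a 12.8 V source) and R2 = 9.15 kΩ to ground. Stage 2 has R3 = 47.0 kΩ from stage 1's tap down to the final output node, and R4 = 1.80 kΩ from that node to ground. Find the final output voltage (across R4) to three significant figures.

V_out ≈ 0.449 V

Stage 2 presents R3+R4 = 48800 Ω as a load on stage 1's tap.
Stage 1's lower leg becomes R2‖(R3+R4) = 7705 Ω, so V_mid = 12.8 × 7705/8095 = 12.18 V.
Stage 2 is itself unloaded: V_out = V_mid × R4/(R3+R4) = 12.18 × 1800/48800 = 0.449 V.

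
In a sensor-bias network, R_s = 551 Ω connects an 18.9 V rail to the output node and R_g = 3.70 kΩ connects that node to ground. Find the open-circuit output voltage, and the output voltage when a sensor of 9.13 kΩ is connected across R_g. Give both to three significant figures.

Unloaded: 16.5 V; loaded: 15.6 V

Open-circuit: V = 18.9 × 3700/(551 + 3700) = 16.5 V.
With the load, R_g becomes R_g‖R_L = 2633 Ω, so V = 18.9 × 2633/3184 = 15.6 V.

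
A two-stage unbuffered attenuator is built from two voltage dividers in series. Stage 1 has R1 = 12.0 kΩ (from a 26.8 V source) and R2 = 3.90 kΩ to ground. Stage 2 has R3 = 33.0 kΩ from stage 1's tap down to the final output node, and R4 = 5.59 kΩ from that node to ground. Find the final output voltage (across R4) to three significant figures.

Stage 2 presents R3+R4 = 38.59 kΩ as a load on stage 1's tap.
Stage 1's lower leg becomes R2‖(R3+R4) = 3.542 kΩ, so V_mid = 26.8 × 3.542/15.54 = 6.108 V.
Stage 2 is itself unloaded: V_out = V_mid × R4/(R3+R4) = 6.108 × 5.59/38.59 = 0.885 V.

V_out ≈ 0.885 V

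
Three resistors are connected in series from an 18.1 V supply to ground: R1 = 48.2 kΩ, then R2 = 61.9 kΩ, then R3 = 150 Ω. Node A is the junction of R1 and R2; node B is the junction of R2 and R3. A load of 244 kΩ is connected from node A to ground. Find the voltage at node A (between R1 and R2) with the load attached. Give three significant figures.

V ≈ 9.17 V

Below node A the series string R2+R3 = 62050 Ω sits in parallel with the 244000 Ω load: 49470 Ω.
V_A = 18.1 × 49470/(48200 + 49470) = 9.17 V.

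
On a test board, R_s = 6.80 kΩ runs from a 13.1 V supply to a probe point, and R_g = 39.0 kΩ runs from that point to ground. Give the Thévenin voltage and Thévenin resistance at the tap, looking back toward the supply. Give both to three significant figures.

V_th = 11.2 V, R_th = 5.79 kΩ

V_th is the open-circuit tap voltage: 13.1 × 39.0/(6.80 + 39.0) = 11.2 V.
With the supply zeroed, R_s and R_g appear in parallel from the tap: R_th = R_s‖R_g = (6.80 × 39.0)/45.80 = 5.79 kΩ.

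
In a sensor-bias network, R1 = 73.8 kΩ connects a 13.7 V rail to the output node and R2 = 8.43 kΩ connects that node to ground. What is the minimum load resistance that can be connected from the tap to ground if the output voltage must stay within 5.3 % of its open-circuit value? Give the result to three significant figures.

Output resistance R_th = R1‖R2 = (73.8 × 8.43)/82.23 = 7.566 kΩ.
The fractional drop is R_th/(R_th + R_L); requiring this ≤ 0.0530 gives R_L ≥ R_th(1/0.0530 − 1) = 7.566 × 17.87 = 135 kΩ.

R_L(min) ≈ 135 kΩ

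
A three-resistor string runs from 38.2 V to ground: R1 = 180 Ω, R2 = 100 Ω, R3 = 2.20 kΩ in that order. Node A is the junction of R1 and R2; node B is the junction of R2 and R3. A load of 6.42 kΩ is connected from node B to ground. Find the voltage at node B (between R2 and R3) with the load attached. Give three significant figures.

At node B, R3 is in parallel with the load: R3‖R_L = 1639 Ω.
Below node A the resistance is R2 + (R3‖R_L) = 1739 Ω, so V_A = 38.2 × 1739/1919 = 34.62 V.
Then V_B = V_A × (R3‖R_L)/(R2 + R3‖R_L) = 34.62 × 1639/1739 = 32.6 V.

V ≈ 32.6 V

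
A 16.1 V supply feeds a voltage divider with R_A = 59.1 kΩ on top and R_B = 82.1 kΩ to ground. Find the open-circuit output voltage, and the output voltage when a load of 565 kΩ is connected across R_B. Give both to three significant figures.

Open-circuit: V = 16.1 × 82.1/(59.1 + 82.1) = 9.36 V.
With the load, R_B becomes R_B‖R_L = 71.68 kΩ, so V = 16.1 × 71.68/130.8 = 8.82 V.

Unloaded: 9.36 V; loaded: 8.82 V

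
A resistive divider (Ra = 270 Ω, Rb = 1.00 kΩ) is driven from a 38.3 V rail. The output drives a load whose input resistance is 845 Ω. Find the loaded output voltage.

V_out ≈ 24.1 V

The load sits in parallel with Rb: Rb‖R_L = (1000 × 845) / (1000 + 845) = 458.0 Ω.
V_out = 38.3 × 458.0 / (270 + 458.0) = 38.3 × 458.0/728.0 = 24.1 V.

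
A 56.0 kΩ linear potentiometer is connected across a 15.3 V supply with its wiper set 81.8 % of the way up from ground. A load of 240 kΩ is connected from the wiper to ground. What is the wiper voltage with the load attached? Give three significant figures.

The wiper splits the pot into (1−α)R = 10.19 kΩ above and αR = 45.81 kΩ below.
Lower section ‖ load = 38.47 kΩ.
V_wiper = 15.3 × 38.47/(10.19 + 38.47) = 12.1 V.

V ≈ 12.1 V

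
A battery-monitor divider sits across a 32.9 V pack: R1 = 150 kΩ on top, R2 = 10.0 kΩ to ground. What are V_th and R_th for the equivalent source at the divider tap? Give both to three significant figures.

V_th = 2.06 V, R_th = 9.38 kΩ

V_th is the open-circuit tap voltage: 32.9 × 10.0/(150 + 10.0) = 2.06 V.
With the supply zeroed, R1 and R2 appear in parallel from the tap: R_th = R1‖R2 = (150 × 10.0)/160.0 = 9.38 kΩ.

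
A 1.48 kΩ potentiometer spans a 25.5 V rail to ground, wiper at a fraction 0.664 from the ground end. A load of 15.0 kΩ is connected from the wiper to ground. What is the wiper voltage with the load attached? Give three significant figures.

V ≈ 16.6 V

The wiper splits the pot into (1−α)R = 497.3 Ω above and αR = 982.7 Ω below.
Lower section ‖ load = 922.3 Ω.
V_wiper = 25.5 × 922.3/(497.3 + 922.3) = 16.6 V.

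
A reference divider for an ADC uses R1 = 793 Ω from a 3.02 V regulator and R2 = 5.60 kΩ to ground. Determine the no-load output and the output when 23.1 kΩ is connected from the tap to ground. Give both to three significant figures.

Open-circuit: V = 3.02 × 5600/(793 + 5600) = 2.65 V.
With the load, R2 becomes R2‖R_L = 4507 Ω, so V = 3.02 × 4507/5300 = 2.57 V.

Unloaded: 2.65 V; loaded: 2.57 V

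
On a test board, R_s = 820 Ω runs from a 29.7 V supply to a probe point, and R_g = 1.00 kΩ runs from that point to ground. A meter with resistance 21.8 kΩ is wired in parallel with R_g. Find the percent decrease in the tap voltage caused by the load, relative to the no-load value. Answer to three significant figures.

The divider's output (Thévenin) resistance is R_s‖R_g = 450.5 Ω.
Fractional drop under load = R_th/(R_th + R_L) = 450.5 / (450.5 + 21800) = 0.02025.
So the output falls by 2.02 %.

2.02 %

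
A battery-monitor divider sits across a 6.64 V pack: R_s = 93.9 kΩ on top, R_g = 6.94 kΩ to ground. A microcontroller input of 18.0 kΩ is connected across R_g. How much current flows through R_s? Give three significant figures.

I ≈ 0.0671 mA

R_g‖R_L = 5.009 kΩ, so the source sees R_s + R_g‖R_L = 98.91 kΩ.
I = 6.64 V / 98.91 kΩ = 0.0671 mA.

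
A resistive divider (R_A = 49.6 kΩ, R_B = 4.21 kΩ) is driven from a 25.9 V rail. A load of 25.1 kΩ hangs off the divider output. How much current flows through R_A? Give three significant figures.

R_B‖R_L = 3.605 kΩ, so the source sees R_A + R_B‖R_L = 53.21 kΩ.
I = 25.9 V / 53.21 kΩ = 0.487 mA.

I ≈ 0.487 mA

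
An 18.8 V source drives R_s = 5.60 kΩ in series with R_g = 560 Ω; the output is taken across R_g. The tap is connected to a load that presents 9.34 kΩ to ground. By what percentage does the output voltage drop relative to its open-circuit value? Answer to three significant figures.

The divider's output (Thévenin) resistance is R_s‖R_g = 509.1 Ω.
Fractional drop under load = R_th/(R_th + R_L) = 509.1 / (509.1 + 9340) = 0.05169.
So the output falls by 5.17 %.

5.17 %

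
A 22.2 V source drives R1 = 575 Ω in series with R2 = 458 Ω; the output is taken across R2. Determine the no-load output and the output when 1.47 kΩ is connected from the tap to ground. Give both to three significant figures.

Open-circuit: V = 22.2 × 458/(575 + 458) = 9.84 V.
With the load, R2 becomes R2‖R_L = 349.2 Ω, so V = 22.2 × 349.2/924.2 = 8.39 V.

Unloaded: 9.84 V; loaded: 8.39 V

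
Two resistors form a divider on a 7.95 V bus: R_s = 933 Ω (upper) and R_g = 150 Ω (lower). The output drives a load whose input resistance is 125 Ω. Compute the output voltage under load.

V_out ≈ 0.541 V

The load sits in parallel with R_g: R_g‖R_L = (150 × 125) / (150 + 125) = 68.18 Ω.
V_out = 7.95 × 68.18 / (933 + 68.18) = 7.95 × 68.18/1001 = 0.541 V.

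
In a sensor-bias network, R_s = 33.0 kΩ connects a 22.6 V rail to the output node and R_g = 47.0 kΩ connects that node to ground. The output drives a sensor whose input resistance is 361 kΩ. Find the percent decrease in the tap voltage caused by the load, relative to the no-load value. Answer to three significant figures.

5.10 %

The divider's output (Thévenin) resistance is R_s‖R_g = 19.39 kΩ.
Fractional drop under load = R_th/(R_th + R_L) = 19.39 / (19.39 + 361) = 0.05097.
So the output falls by 5.10 %.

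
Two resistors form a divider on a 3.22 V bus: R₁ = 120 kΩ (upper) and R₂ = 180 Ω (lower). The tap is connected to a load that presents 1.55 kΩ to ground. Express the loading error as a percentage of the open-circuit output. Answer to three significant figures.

10.4 %

The divider's output (Thévenin) resistance is R₁‖R₂ = 179.7 Ω.
Fractional drop under load = R_th/(R_th + R_L) = 179.7 / (179.7 + 1550) = 0.1039.
So the output falls by 10.4 %.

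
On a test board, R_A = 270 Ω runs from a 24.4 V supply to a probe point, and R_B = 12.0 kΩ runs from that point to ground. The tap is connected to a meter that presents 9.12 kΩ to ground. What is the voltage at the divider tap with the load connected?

The load sits in parallel with R_B: R_B‖R_L = (12000 × 9120) / (12000 + 9120) = 5182 Ω.
V_out = 24.4 × 5182 / (270 + 5182) = 24.4 × 5182/5452 = 23.2 V.

V_out ≈ 23.2 V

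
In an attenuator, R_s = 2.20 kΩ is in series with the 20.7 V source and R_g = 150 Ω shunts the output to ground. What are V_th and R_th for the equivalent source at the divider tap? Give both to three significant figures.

V_th = 1.32 V, R_th = 140 Ω

V_th is the open-circuit tap voltage: 20.7 × 150/(2200 + 150) = 1.32 V.
With the supply zeroed, R_s and R_g appear in parallel from the tap: R_th = R_s‖R_g = (2200 × 150)/2350 = 140 Ω.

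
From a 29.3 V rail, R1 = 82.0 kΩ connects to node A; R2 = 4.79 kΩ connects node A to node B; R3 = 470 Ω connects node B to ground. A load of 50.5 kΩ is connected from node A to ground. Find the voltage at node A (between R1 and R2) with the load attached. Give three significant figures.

Below node A the series string R2+R3 = 5260 Ω sits in parallel with the 50500 Ω load: 4764 Ω.
V_A = 29.3 × 4764/(82000 + 4764) = 1.61 V.

V ≈ 1.61 V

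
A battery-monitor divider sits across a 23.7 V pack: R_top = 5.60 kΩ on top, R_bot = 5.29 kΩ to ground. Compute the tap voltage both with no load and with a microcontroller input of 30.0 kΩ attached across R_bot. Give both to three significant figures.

Unloaded: 11.5 V; loaded: 10.6 V

Open-circuit: V = 23.7 × 5.29/(5.60 + 5.29) = 11.5 V.
With the load, R_bot becomes R_bot‖R_L = 4.497 kΩ, so V = 23.7 × 4.497/10.10 = 10.6 V.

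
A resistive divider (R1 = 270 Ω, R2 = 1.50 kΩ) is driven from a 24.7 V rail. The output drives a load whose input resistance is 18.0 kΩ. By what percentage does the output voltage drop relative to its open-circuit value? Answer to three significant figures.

1.26 %

The divider's output (Thévenin) resistance is R1‖R2 = 228.8 Ω.
Fractional drop under load = R_th/(R_th + R_L) = 228.8 / (228.8 + 18000) = 0.01255.
So the output falls by 1.26 %.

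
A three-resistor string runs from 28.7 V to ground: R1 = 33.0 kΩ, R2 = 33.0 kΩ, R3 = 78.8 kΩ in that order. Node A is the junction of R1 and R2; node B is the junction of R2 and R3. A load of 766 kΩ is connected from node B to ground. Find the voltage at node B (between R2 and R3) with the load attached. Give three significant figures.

V ≈ 14.9 V

At node B, R3 is in parallel with the load: R3‖R_L = 71.45 kΩ.
Below node A the resistance is R2 + (R3‖R_L) = 104.4 kΩ, so V_A = 28.7 × 104.4/137.4 = 21.81 V.
Then V_B = V_A × (R3‖R_L)/(R2 + R3‖R_L) = 21.81 × 71.45/104.4 = 14.9 V.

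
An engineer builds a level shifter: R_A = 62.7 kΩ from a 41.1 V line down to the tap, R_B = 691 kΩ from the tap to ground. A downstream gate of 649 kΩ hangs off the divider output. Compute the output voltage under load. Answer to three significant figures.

V_out ≈ 34.6 V

The load sits in parallel with R_B: R_B‖R_L = (691 × 649) / (691 + 649) = 334.7 kΩ.
V_out = 41.1 × 334.7 / (62.7 + 334.7) = 41.1 × 334.7/397.4 = 34.6 V.
(Unloaded it would have been 37.7 V.)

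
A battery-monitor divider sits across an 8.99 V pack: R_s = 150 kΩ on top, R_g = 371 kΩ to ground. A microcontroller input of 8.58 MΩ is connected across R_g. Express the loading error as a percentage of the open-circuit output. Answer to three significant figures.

The divider's output (Thévenin) resistance is R_s‖R_g = 106.8 kΩ.
Fractional drop under load = R_th/(R_th + R_L) = 106.8 / (106.8 + 8580) = 0.01230.
So the output falls by 1.23 %.

1.23 %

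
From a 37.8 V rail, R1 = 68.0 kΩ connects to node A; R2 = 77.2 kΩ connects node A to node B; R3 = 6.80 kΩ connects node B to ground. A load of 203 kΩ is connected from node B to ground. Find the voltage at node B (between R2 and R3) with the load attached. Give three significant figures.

At node B, R3 is in parallel with the load: R3‖R_L = 6.580 kΩ.
Below node A the resistance is R2 + (R3‖R_L) = 83.78 kΩ, so V_A = 37.8 × 83.78/151.8 = 20.86 V.
Then V_B = V_A × (R3‖R_L)/(R2 + R3‖R_L) = 20.86 × 6.580/83.78 = 1.64 V.

V ≈ 1.64 V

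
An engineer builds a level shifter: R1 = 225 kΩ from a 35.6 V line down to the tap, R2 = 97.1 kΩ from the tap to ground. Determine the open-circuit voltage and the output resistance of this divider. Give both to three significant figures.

V_th = 10.7 V, R_th = 67.8 kΩ

V_th is the open-circuit tap voltage: 35.6 × 97.1/(225 + 97.1) = 10.7 V.
With the supply zeroed, R1 and R2 appear in parallel from the tap: R_th = R1‖R2 = (225 × 97.1)/322.1 = 67.8 kΩ.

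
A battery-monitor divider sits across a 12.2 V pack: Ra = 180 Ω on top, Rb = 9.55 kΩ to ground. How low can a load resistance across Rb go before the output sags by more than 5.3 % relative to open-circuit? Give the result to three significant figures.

R_L(min) ≈ 3.16 kΩ

Output resistance R_th = Ra‖Rb = (180 × 9550)/9730 = 176.7 Ω.
The fractional drop is R_th/(R_th + R_L); requiring this ≤ 0.0530 gives R_L ≥ R_th(1/0.0530 − 1) = 176.7 × 17.87 = 3.16 kΩ.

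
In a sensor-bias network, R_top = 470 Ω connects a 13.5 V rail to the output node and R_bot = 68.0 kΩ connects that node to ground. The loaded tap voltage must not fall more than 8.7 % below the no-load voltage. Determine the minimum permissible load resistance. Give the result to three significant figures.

R_L(min) ≈ 4.90 kΩ

Output resistance R_th = R_top‖R_bot = (470 × 68000)/68470 = 466.8 Ω.
The fractional drop is R_th/(R_th + R_L); requiring this ≤ 0.0870 gives R_L ≥ R_th(1/0.0870 − 1) = 466.8 × 10.49 = 4.90 kΩ.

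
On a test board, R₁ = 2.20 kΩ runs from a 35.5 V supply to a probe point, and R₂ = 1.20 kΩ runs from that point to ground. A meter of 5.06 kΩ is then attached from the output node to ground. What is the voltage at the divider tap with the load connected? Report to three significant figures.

V_out ≈ 10.9 V

The load sits in parallel with R₂: R₂‖R_L = (1.20 × 5.06) / (1.20 + 5.06) = 0.9700 kΩ.
V_out = 35.5 × 0.9700 / (2.20 + 0.9700) = 35.5 × 0.9700/3.170 = 10.9 V.
(Unloaded it would have been 12.5 V.)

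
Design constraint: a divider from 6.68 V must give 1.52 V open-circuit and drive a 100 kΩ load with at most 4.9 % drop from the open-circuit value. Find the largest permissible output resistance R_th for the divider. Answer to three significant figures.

R_th ≤ 5.15 kΩ

Loading drop = R_th/(R_th + R_L) ≤ 0.0490, so R_th ≤ R_L · ε/(1−ε) = 100 kΩ × 0.0490/0.9510 = 5.15 kΩ.
(Any R1, R2 with R2/(R1+R2) = 0.228 and R1‖R2 ≤ 5.15 kΩ will meet the spec.)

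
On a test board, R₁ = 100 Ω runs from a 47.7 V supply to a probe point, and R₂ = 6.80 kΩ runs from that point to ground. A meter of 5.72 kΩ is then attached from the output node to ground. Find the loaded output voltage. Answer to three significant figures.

V_out ≈ 46.2 V

The load sits in parallel with R₂: R₂‖R_L = (6800 × 5720) / (6800 + 5720) = 3107 Ω.
V_out = 47.7 × 3107 / (100 + 3107) = 47.7 × 3107/3207 = 46.2 V.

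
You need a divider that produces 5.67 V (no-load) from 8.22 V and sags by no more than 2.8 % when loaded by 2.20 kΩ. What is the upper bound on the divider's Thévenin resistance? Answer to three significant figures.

Loading drop = R_th/(R_th + R_L) ≤ 0.0280, so R_th ≤ R_L · ε/(1−ε) = 2.20 kΩ × 0.0280/0.9720 = 63.4 Ω.

R_th ≤ 63.4 Ω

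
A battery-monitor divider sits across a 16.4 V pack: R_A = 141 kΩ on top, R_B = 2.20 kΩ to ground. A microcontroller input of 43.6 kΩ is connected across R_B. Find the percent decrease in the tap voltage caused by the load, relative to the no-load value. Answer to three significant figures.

4.73 %

The divider's output (Thévenin) resistance is R_A‖R_B = 2.166 kΩ.
Fractional drop under load = R_th/(R_th + R_L) = 2.166 / (2.166 + 43.6) = 0.04733.
So the output falls by 4.73 %.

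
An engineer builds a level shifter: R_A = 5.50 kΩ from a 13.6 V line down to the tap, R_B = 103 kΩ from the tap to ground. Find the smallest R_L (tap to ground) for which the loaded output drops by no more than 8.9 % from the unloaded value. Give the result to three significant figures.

R_L(min) ≈ 53.4 kΩ

Output resistance R_th = R_A‖R_B = (5.50 × 103)/108.5 = 5.221 kΩ.
The fractional drop is R_th/(R_th + R_L); requiring this ≤ 0.0890 gives R_L ≥ R_th(1/0.0890 − 1) = 5.221 × 10.24 = 53.4 kΩ.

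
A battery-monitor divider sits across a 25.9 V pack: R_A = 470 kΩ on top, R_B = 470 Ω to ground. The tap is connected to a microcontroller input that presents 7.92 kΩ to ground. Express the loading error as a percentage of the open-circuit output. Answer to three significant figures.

The divider's output (Thévenin) resistance is R_A‖R_B = 469.5 Ω.
Fractional drop under load = R_th/(R_th + R_L) = 469.5 / (469.5 + 7920) = 0.05597.
So the output falls by 5.60 %.

5.60 %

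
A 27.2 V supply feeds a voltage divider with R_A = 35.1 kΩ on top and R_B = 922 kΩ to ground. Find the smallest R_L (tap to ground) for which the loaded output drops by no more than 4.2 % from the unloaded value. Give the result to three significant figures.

Output resistance R_th = R_A‖R_B = (35.1 × 922)/957.1 = 33.81 kΩ.
The fractional drop is R_th/(R_th + R_L); requiring this ≤ 0.0420 gives R_L ≥ R_th(1/0.0420 − 1) = 33.81 × 22.81 = 771 kΩ.

R_L(min) ≈ 771 kΩ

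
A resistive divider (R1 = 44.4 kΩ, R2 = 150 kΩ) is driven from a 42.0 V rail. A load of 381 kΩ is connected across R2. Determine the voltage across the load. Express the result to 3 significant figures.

V_out ≈ 29.7 V

The load sits in parallel with R2: R2‖R_L = (150 × 381) / (150 + 381) = 107.6 kΩ.
V_out = 42.0 × 107.6 / (44.4 + 107.6) = 42.0 × 107.6/152.0 = 29.7 V.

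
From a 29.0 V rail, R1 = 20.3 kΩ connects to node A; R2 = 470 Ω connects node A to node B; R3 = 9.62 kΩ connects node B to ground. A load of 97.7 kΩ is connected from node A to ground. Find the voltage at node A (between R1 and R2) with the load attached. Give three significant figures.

Below node A the series string R2+R3 = 10090 Ω sits in parallel with the 97700 Ω load: 9145 Ω.
V_A = 29.0 × 9145/(20300 + 9145) = 9.01 V.

V ≈ 9.01 V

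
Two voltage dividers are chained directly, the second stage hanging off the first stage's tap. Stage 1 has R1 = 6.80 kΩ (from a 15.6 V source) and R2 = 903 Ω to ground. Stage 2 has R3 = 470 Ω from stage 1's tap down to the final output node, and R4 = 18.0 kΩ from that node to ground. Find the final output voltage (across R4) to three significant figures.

V_out ≈ 1.71 V

Stage 2 presents R3+R4 = 18470 Ω as a load on stage 1's tap.
Stage 1's lower leg becomes R2‖(R3+R4) = 860.9 Ω, so V_mid = 15.6 × 860.9/7661 = 1.753 V.
Stage 2 is itself unloaded: V_out = V_mid × R4/(R3+R4) = 1.753 × 18000/18470 = 1.71 V.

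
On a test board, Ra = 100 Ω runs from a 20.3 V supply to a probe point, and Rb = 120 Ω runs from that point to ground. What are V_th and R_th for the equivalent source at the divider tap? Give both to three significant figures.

V_th is the open-circuit tap voltage: 20.3 × 120/(100 + 120) = 11.1 V.
With the supply zeroed, Ra and Rb appear in parallel from the tap: R_th = Ra‖Rb = (100 × 120)/220.0 = 54.5 Ω.

V_th = 11.1 V, R_th = 54.5 Ω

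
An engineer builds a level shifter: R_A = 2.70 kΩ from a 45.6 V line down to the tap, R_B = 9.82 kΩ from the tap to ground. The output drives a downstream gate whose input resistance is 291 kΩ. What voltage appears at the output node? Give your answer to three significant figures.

V_out ≈ 35.5 V

The load sits in parallel with R_B: R_B‖R_L = (9.82 × 291) / (9.82 + 291) = 9.499 kΩ.
V_out = 45.6 × 9.499 / (2.70 + 9.499) = 45.6 × 9.499/12.20 = 35.5 V.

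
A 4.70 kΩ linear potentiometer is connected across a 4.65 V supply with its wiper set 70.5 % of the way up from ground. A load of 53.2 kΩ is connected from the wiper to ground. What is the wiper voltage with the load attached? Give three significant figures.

V ≈ 3.22 V

The wiper splits the pot into (1−α)R = 1.387 kΩ above and αR = 3.313 kΩ below.
Lower section ‖ load = 3.119 kΩ.
V_wiper = 4.65 × 3.119/(1.387 + 3.119) = 3.22 V.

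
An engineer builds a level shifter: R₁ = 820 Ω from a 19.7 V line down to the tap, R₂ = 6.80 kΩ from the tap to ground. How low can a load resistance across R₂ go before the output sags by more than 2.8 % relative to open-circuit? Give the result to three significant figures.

Output resistance R_th = R₁‖R₂ = (820 × 6800)/7620 = 731.8 Ω.
The fractional drop is R_th/(R_th + R_L); requiring this ≤ 0.0280 gives R_L ≥ R_th(1/0.0280 − 1) = 731.8 × 34.71 = 25.4 kΩ.

R_L(min) ≈ 25.4 kΩ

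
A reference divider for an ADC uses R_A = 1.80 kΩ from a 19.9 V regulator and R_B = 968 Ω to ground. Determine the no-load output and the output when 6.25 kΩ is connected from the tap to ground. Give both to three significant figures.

Open-circuit: V = 19.9 × 968/(1800 + 968) = 6.96 V.
With the load, R_B becomes R_B‖R_L = 838.2 Ω, so V = 19.9 × 838.2/2638 = 6.32 V.

Unloaded: 6.96 V; loaded: 6.32 V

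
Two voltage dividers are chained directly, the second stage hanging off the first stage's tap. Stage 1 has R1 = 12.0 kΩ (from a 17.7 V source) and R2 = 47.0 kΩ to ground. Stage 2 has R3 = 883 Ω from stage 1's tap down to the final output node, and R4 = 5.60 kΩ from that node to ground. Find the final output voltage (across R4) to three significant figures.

Stage 2 presents R3+R4 = 6483 Ω as a load on stage 1's tap.
Stage 1's lower leg becomes R2‖(R3+R4) = 5697 Ω, so V_mid = 17.7 × 5697/17700 = 5.698 V.
Stage 2 is itself unloaded: V_out = V_mid × R4/(R3+R4) = 5.698 × 5600/6483 = 4.92 V.

V_out ≈ 4.92 V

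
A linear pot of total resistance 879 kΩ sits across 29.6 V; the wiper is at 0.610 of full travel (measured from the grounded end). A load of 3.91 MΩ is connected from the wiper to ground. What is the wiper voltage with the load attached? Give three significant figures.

V ≈ 17.1 V

The wiper splits the pot into (1−α)R = 342.8 kΩ above and αR = 536.2 kΩ below.
Lower section ‖ load = 471.5 kΩ.
V_wiper = 29.6 × 471.5/(342.8 + 471.5) = 17.1 V.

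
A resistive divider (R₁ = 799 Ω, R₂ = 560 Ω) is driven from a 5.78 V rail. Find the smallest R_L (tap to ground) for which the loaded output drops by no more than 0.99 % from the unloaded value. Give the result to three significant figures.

Output resistance R_th = R₁‖R₂ = (799 × 560)/1359 = 329.2 Ω.
The fractional drop is R_th/(R_th + R_L); requiring this ≤ 0.00990 gives R_L ≥ R_th(1/0.00990 − 1) = 329.2 × 100.0 = 32.9 kΩ.

R_L(min) ≈ 32.9 kΩ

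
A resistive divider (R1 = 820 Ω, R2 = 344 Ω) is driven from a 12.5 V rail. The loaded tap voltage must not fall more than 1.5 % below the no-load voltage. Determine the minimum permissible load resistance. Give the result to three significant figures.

R_L(min) ≈ 15.9 kΩ

Output resistance R_th = R1‖R2 = (820 × 344)/1164 = 242.3 Ω.
The fractional drop is R_th/(R_th + R_L); requiring this ≤ 0.0150 gives R_L ≥ R_th(1/0.0150 − 1) = 242.3 × 65.67 = 15.9 kΩ.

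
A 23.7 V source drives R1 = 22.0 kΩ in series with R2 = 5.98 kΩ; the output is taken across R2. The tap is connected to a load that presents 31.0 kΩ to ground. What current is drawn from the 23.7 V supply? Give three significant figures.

I ≈ 0.877 mA

R2‖R_L = 5.013 kΩ, so the source sees R1 + R2‖R_L = 27.01 kΩ.
I = 23.7 V / 27.01 kΩ = 0.877 mA.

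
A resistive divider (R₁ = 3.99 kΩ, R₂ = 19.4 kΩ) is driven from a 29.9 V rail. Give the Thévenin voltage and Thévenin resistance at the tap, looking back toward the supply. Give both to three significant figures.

V_th is the open-circuit tap voltage: 29.9 × 19.4/(3.99 + 19.4) = 24.8 V.
With the supply zeroed, R₁ and R₂ appear in parallel from the tap: R_th = R₁‖R₂ = (3.99 × 19.4)/23.39 = 3.31 kΩ.

V_th = 24.8 V, R_th = 3.31 kΩ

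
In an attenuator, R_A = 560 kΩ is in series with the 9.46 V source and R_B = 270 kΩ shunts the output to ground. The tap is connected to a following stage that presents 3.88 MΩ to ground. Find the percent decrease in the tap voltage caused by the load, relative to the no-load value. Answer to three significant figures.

4.48 %

The divider's output (Thévenin) resistance is R_A‖R_B = 182.2 kΩ.
Fractional drop under load = R_th/(R_th + R_L) = 182.2 / (182.2 + 3880) = 0.04485.
So the output falls by 4.48 %.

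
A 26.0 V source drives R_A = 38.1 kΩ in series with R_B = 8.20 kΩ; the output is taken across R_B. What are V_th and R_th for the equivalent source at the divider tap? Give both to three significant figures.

V_th is the open-circuit tap voltage: 26.0 × 8.20/(38.1 + 8.20) = 4.60 V.
With the supply zeroed, R_A and R_B appear in parallel from the tap: R_th = R_A‖R_B = (38.1 × 8.20)/46.30 = 6.75 kΩ.

V_th = 4.60 V, R_th = 6.75 kΩ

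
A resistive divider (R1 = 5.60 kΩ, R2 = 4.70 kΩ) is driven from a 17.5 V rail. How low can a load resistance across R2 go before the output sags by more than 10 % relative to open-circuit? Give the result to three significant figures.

Output resistance R_th = R1‖R2 = (5.60 × 4.70)/10.30 = 2.555 kΩ.
The fractional drop is R_th/(R_th + R_L); requiring this ≤ 0.100 gives R_L ≥ R_th(1/0.100 − 1) = 2.555 × 9.000 = 23.0 kΩ.

R_L(min) ≈ 23.0 kΩ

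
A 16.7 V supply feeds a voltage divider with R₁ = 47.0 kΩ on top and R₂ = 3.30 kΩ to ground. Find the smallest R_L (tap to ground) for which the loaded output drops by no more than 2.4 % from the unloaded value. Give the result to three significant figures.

Output resistance R_th = R₁‖R₂ = (47.0 × 3.30)/50.30 = 3.083 kΩ.
The fractional drop is R_th/(R_th + R_L); requiring this ≤ 0.0240 gives R_L ≥ R_th(1/0.0240 − 1) = 3.083 × 40.67 = 125 kΩ.

R_L(min) ≈ 125 kΩ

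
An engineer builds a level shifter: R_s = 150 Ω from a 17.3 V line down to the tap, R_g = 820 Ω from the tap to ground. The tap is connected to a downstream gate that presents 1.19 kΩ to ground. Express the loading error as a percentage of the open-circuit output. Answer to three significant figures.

Unloaded V = 17.3 × 820/970.0 = 14.625 V.
Loaded: R_g‖R_L = 485.5 Ω, giving V = 17.3 × 485.5/635.5 = 13.216 V.
Drop = (14.625 − 13.216) / 14.625 = 9.63 %.

9.63 %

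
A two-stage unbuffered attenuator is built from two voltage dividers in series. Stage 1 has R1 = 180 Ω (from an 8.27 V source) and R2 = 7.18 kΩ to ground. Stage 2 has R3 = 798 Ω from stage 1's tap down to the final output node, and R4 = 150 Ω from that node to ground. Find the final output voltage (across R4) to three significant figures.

Stage 2 presents R3+R4 = 948.0 Ω as a load on stage 1's tap.
Stage 1's lower leg becomes R2‖(R3+R4) = 837.4 Ω, so V_mid = 8.27 × 837.4/1017 = 6.807 V.
Stage 2 is itself unloaded: V_out = V_mid × R4/(R3+R4) = 6.807 × 150/948.0 = 1.08 V.

V_out ≈ 1.08 V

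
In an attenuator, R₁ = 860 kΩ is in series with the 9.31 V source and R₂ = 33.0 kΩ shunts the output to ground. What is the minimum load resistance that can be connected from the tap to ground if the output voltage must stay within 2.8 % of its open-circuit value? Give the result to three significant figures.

Output resistance R_th = R₁‖R₂ = (860 × 33.0)/893.0 = 31.78 kΩ.
The fractional drop is R_th/(R_th + R_L); requiring this ≤ 0.0280 gives R_L ≥ R_th(1/0.0280 − 1) = 31.78 × 34.71 = 1.10 MΩ.

R_L(min) ≈ 1.10 MΩ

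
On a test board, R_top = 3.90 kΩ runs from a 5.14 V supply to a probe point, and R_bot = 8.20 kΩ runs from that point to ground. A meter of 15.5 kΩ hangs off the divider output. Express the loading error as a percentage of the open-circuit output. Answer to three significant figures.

Unloaded V = 5.14 × 8.20/12.10 = 3.4833 V.
Loaded: R_bot‖R_L = 5.363 kΩ, giving V = 5.14 × 5.363/9.263 = 2.9759 V.
Drop = (3.4833 − 2.9759) / 3.4833 = 14.6 %.

14.6 %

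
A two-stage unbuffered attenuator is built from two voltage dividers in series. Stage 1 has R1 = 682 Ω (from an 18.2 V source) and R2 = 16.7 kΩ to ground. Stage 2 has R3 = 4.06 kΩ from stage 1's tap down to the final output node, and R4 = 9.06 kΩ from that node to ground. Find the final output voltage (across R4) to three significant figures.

V_out ≈ 11.5 V

Stage 2 presents R3+R4 = 13120 Ω as a load on stage 1's tap.
Stage 1's lower leg becomes R2‖(R3+R4) = 7348 Ω, so V_mid = 18.2 × 7348/8030 = 16.65 V.
Stage 2 is itself unloaded: V_out = V_mid × R4/(R3+R4) = 16.65 × 9060/13120 = 11.5 V.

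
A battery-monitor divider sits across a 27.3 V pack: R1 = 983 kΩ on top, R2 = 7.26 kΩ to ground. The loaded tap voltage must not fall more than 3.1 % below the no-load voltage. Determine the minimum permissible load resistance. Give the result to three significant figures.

Output resistance R_th = R1‖R2 = (983 × 7.26)/990.3 = 7.207 kΩ.
The fractional drop is R_th/(R_th + R_L); requiring this ≤ 0.0310 gives R_L ≥ R_th(1/0.0310 − 1) = 7.207 × 31.26 = 225 kΩ.

R_L(min) ≈ 225 kΩ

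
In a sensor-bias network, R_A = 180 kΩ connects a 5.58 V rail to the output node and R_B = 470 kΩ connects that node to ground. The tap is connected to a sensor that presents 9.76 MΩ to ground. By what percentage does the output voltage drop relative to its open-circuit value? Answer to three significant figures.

The divider's output (Thévenin) resistance is R_A‖R_B = 130.2 kΩ.
Fractional drop under load = R_th/(R_th + R_L) = 130.2 / (130.2 + 9760) = 0.01316.
So the output falls by 1.32 %.

1.32 %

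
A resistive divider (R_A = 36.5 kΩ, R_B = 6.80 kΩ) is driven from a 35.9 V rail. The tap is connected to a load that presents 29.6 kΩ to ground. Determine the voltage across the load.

The load sits in parallel with R_B: R_B‖R_L = (6.80 × 29.6) / (6.80 + 29.6) = 5.530 kΩ.
V_out = 35.9 × 5.530 / (36.5 + 5.530) = 35.9 × 5.530/42.03 = 4.72 V.

V_out ≈ 4.72 V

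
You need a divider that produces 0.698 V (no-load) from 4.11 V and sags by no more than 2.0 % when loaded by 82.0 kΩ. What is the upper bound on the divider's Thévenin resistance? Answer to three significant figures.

R_th ≤ 1.67 kΩ

Loading drop = R_th/(R_th + R_L) ≤ 0.0200, so R_th ≤ R_L · ε/(1−ε) = 82.0 kΩ × 0.0200/0.9800 = 1.67 kΩ.
(Any R1, R2 with R2/(R1+R2) = 0.170 and R1‖R2 ≤ 1.67 kΩ will meet the spec.)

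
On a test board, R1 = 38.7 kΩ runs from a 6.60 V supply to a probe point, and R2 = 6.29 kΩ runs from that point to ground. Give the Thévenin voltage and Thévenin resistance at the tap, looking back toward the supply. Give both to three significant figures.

V_th = 0.923 V, R_th = 5.41 kΩ

V_th is the open-circuit tap voltage: 6.60 × 6.29/(38.7 + 6.29) = 0.923 V.
With the supply zeroed, R1 and R2 appear in parallel from the tap: R_th = R1‖R2 = (38.7 × 6.29)/44.99 = 5.41 kΩ.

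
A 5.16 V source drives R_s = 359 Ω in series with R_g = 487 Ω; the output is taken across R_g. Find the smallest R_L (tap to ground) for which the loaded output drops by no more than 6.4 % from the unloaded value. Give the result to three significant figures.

R_L(min) ≈ 3.02 kΩ

Output resistance R_th = R_s‖R_g = (359 × 487)/846.0 = 206.7 Ω.
The fractional drop is R_th/(R_th + R_L); requiring this ≤ 0.0640 gives R_L ≥ R_th(1/0.0640 − 1) = 206.7 × 14.62 = 3.02 kΩ.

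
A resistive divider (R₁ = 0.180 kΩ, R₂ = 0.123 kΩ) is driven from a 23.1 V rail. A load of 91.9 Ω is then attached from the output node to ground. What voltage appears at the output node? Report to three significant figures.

V_out ≈ 5.22 V

The load sits in parallel with R₂: R₂‖R_L = (123 × 91.9) / (123 + 91.9) = 52.60 Ω.
V_out = 23.1 × 52.60 / (180 + 52.60) = 23.1 × 52.60/232.6 = 5.22 V.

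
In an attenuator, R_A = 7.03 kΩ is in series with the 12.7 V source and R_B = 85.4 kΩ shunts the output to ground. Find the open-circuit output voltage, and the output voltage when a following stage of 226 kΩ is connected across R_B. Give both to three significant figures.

Open-circuit: V = 12.7 × 85.4/(7.03 + 85.4) = 11.7 V.
With the load, R_B becomes R_B‖R_L = 61.98 kΩ, so V = 12.7 × 61.98/69.01 = 11.4 V.

Unloaded: 11.7 V; loaded: 11.4 V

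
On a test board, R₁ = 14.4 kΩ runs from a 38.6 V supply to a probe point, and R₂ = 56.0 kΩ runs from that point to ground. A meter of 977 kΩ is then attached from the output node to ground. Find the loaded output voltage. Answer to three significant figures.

The load sits in parallel with R₂: R₂‖R_L = (56.0 × 977) / (56.0 + 977) = 52.96 kΩ.
V_out = 38.6 × 52.96 / (14.4 + 52.96) = 38.6 × 52.96/67.36 = 30.3 V.

V_out ≈ 30.3 V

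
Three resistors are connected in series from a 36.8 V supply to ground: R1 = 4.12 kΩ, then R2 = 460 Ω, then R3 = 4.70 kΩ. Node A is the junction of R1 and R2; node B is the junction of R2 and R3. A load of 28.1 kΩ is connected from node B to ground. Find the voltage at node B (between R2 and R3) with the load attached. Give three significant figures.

At node B, R3 is in parallel with the load: R3‖R_L = 4027 Ω.
Below node A the resistance is R2 + (R3‖R_L) = 4487 Ω, so V_A = 36.8 × 4487/8607 = 19.18 V.
Then V_B = V_A × (R3‖R_L)/(R2 + R3‖R_L) = 19.18 × 4027/4487 = 17.2 V.

V ≈ 17.2 V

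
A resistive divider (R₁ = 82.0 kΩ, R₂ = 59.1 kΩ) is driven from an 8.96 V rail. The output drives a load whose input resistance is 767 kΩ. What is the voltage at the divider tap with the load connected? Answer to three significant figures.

The load sits in parallel with R₂: R₂‖R_L = (59.1 × 767) / (59.1 + 767) = 54.87 kΩ.
V_out = 8.96 × 54.87 / (82.0 + 54.87) = 8.96 × 54.87/136.9 = 3.59 V.

V_out ≈ 3.59 V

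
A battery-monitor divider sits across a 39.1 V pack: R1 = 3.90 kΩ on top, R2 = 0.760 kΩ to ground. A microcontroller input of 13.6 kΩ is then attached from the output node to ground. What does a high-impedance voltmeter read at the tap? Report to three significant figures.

V_out ≈ 6.09 V

The load sits in parallel with R2: R2‖R_L = (760 × 13600) / (760 + 13600) = 719.8 Ω.
V_out = 39.1 × 719.8 / (3900 + 719.8) = 39.1 × 719.8/4620 = 6.09 V.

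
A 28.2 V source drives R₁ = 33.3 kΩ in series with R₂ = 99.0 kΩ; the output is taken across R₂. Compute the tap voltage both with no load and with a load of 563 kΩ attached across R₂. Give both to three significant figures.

Unloaded: 21.1 V; loaded: 20.2 V

Open-circuit: V = 28.2 × 99.0/(33.3 + 99.0) = 21.1 V.
With the load, R₂ becomes R₂‖R_L = 84.19 kΩ, so V = 28.2 × 84.19/117.5 = 20.2 V.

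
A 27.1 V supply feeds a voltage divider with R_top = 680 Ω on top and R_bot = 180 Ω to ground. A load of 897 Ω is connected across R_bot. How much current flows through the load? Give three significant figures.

I_L ≈ 5.46 mA

R_bot‖R_L = 149.9 Ω; V_out = 27.1 × 149.9/829.9 = 4.895 V.
I_L = V_out / R_L = 4.895 / 897 Ω = 5.46 mA.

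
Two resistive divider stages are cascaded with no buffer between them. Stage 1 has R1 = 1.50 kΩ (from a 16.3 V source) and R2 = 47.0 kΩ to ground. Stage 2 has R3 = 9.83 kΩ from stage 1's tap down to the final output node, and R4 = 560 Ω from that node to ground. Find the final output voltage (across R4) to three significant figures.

V_out ≈ 0.747 V

Stage 2 presents R3+R4 = 10390 Ω as a load on stage 1's tap.
Stage 1's lower leg becomes R2‖(R3+R4) = 8509 Ω, so V_mid = 16.3 × 8509/10010 = 13.86 V.
Stage 2 is itself unloaded: V_out = V_mid × R4/(R3+R4) = 13.86 × 560/10390 = 0.747 V.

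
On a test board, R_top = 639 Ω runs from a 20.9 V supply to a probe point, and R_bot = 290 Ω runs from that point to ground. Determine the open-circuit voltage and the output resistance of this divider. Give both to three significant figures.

V_th is the open-circuit tap voltage: 20.9 × 290/(639 + 290) = 6.52 V.
With the supply zeroed, R_top and R_bot appear in parallel from the tap: R_th = R_top‖R_bot = (639 × 290)/929.0 = 199 Ω.

V_th = 6.52 V, R_th = 199 Ω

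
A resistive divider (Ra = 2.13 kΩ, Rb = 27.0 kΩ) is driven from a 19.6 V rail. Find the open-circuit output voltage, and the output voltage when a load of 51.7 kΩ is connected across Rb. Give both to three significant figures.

Open-circuit: V = 19.6 × 27.0/(2.13 + 27.0) = 18.2 V.
With the load, Rb becomes Rb‖R_L = 17.74 kΩ, so V = 19.6 × 17.74/19.87 = 17.5 V.

Unloaded: 18.2 V; loaded: 17.5 V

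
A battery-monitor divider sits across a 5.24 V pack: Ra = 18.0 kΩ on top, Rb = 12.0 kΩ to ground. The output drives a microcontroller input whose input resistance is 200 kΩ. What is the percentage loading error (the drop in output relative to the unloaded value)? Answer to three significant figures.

The divider's output (Thévenin) resistance is Ra‖Rb = 7.200 kΩ.
Fractional drop under load = R_th/(R_th + R_L) = 7.200 / (7.200 + 200) = 0.03475.
So the output falls by 3.47 %.

3.47 %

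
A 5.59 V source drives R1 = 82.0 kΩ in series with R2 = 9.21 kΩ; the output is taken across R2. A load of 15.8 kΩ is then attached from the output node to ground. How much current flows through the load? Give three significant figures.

I_L ≈ 0.0234 mA

R2‖R_L = 5.818 kΩ; V_out = 5.59 × 5.818/87.82 = 0.3704 V.
I_L = V_out / R_L = 0.3704 / 15.8 kΩ = 0.0234 mA.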